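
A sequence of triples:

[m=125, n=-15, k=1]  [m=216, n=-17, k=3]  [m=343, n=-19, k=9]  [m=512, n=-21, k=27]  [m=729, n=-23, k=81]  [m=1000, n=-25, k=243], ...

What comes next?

For the m, perfect cubes: 5³, 6³, 7³, …: 125, 216, 343, 512, 729, 1000 → 1331.
N — −2 each step: -15, -17, -19, -21, -23, -25 → -27.
K: 1, 3, 9, 27, 81, 243 → 729 (×3 each step).
Combining the parts gives [m=1331, n=-27, k=729].

[m=1331, n=-27, k=729]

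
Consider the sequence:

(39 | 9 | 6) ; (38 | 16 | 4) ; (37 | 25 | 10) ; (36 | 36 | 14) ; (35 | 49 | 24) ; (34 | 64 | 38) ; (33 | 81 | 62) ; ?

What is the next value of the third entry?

First entry — −1 each step: 39, 38, 37, 36, 35, 34, 33 → 32.
Second entry: perfect squares: 3², 4², 5², …, so 9, 16, 25, 36, 49, 64, 81 → 100.
Third entry: each term is the sum of the two before it; 6, 4, 10, 14, 24, 38, 62 → 100.

100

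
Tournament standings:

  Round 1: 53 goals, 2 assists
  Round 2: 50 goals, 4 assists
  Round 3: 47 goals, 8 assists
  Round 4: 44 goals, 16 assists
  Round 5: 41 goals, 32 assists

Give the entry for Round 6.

38 goals, 64 assists

Goals: 53, 50, 47, 44, 41 → 38 (−3 each step).
For the assists, ×2 each step: 2, 4, 8, 16, 32 → 64.
So the next record is 38 goals, 64 assists.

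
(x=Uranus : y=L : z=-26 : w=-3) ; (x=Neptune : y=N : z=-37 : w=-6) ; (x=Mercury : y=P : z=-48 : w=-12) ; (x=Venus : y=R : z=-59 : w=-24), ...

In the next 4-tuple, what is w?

-48

X: Uranus, Neptune, Mercury, Venus → Earth (runs through the planets Mercury→Neptune).
Y: letters move forward 2 places in the alphabet; L, N, P, R → T.
Z goes -26, -37, -48, -59 → -70 (−11 each step).
W: ×2 each step; -3, -6, -12, -24 → -48.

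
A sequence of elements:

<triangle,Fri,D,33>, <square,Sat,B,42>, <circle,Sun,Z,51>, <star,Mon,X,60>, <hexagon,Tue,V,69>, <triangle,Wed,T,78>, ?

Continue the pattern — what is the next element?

For the shape, repeats triangle → square → circle → star → hexagon: triangle, square, circle, star, hexagon, triangle → square.
Day goes Fri, Sat, Sun, Mon, Tue, Wed → Thu (runs through the weekdays Mon→Sun).
Letter: letters move back 2 places in the alphabet, wrapping A→Z, so D, B, Z, X, V, T → R.
For the fourth part, +9 each step: 33, 42, 51, 60, 69, 78 → 87.
Putting it together: <square,Thu,R,87>.

<square,Thu,R,87>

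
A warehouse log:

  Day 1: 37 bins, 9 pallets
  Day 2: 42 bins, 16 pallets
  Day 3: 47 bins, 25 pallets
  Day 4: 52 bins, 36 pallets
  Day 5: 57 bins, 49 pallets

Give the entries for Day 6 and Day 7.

62 bins, 64 pallets; 67 bins, 81 pallets

Bins — +5 each step: 37, 42, 47, 52, 57 → 62 → 67.
Pallets goes 9, 16, 25, 36, 49 → 64 → 81 (perfect squares: 3², 4², 5², …).
So the next two lines are 62 bins, 64 pallets and 67 bins, 81 pallets.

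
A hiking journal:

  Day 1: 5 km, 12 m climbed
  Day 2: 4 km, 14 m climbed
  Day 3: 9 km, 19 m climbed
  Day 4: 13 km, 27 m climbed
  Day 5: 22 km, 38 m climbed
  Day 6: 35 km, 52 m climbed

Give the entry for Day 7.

Km: each term is the sum of the two before it, so 5, 4, 9, 13, 22, 35 → 57.
For the m climbed, differences are 2, 5, 8, … (increasing by 3 each time): 12, 14, 19, 27, 38, 52 → 69.
Combining the parts gives 57 km, 69 m climbed.

57 km, 69 m climbed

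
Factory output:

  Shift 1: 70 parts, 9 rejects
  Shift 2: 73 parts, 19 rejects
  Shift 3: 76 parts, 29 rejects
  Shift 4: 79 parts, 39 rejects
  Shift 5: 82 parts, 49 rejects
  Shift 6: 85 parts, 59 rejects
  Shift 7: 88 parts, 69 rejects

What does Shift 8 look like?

Parts goes 70, 73, 76, 79, 82, 85, 88 → 91 (+3 each step).
For the rejects, +10 each step: 9, 19, 29, 39, 49, 59, 69 → 79.
So the next line is 91 parts, 79 rejects.

91 parts, 79 rejects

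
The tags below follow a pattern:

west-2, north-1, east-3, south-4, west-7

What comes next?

Direction: west, north, east, south, west → north (repeats west → north → east → south).
Second component: each term is the sum of the two before it; 2, 1, 3, 4, 7 → 11.
So the next tag is north-11.

north-11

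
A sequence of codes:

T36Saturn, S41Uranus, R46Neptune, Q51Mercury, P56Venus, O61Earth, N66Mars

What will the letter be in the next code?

M

Letter: letters move back 1 place in the alphabet, so T, S, R, Q, P, O, N → M.
Second component: +5 each step, so 36, 41, 46, 51, 56, 61, 66 → 71.
Planet: runs through the planets Mercury→Neptune; Saturn, Uranus, Neptune, Mercury, Venus, Earth, Mars → Jupiter.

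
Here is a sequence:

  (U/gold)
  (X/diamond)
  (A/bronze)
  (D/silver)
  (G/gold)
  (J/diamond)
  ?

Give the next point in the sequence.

(M/bronze)

Letter: letters move forward 3 places in the alphabet, wrapping Z→A; U, X, A, D, G, J → M.
Rank: repeats gold → diamond → bronze → silver; gold, diamond, bronze, silver, gold, diamond → bronze.
Combining the parts gives (M/bronze).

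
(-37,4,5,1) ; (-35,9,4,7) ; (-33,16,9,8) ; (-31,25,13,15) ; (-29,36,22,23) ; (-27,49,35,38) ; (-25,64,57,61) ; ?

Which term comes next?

(-23,81,92,99)

For the first coordinate, +2 each step: -37, -35, -33, -31, -29, -27, -25 → -23.
Second coordinate — perfect squares: 2², 3², 4², …: 4, 9, 16, 25, 36, 49, 64 → 81.
Third coordinate: each term is the sum of the two before it, so 5, 4, 9, 13, 22, 35, 57 → 92.
Fourth coordinate — each term is the sum of the two before it: 1, 7, 8, 15, 23, 38, 61 → 99.
Putting it together: (-23,81,92,99).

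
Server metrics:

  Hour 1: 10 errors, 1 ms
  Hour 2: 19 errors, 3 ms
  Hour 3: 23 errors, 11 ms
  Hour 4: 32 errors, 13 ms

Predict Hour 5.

36 errors, 21 ms

Errors — alternating steps +9, +4, +9, +4, …: 10, 19, 23, 32 → 36.
Ms: alternating steps +2, +8, +2, +8, …, so 1, 3, 11, 13 → 21.
Combining the parts gives 36 errors, 21 ms.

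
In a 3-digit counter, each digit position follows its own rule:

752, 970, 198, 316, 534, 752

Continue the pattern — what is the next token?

First digit: +2 each step, mod 10; 7, 9, 1, 3, 5, 7 → 9.
Second digit: +2 each step, mod 10, so 5, 7, 9, 1, 3, 5 → 7.
For the third digit, −2 each step, mod 10: 2, 0, 8, 6, 4, 2 → 0.
Putting it together: 970.

970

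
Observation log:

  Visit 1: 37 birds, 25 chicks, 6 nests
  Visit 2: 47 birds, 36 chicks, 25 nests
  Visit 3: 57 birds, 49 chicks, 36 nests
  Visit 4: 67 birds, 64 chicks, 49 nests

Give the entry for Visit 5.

Birds goes 37, 47, 57, 67 → 77 (+10 each step).
Chicks goes 25, 36, 49, 64 → 81 (perfect squares: 5², 6², 7², …).
For the nests, always the previous value of the chicks: 6, 25, 36, 49 → 64.
Putting it together: 77 birds, 81 chicks, 64 nests.

77 birds, 81 chicks, 64 nests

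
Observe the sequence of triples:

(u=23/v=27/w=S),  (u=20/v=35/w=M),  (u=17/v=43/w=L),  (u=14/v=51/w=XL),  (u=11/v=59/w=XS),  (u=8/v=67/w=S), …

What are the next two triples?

(u=5/v=75/w=M), (u=2/v=83/w=L)

U — −3 each step: 23, 20, 17, 14, 11, 8 → 5 → 2.
V — +8 each step: 27, 35, 43, 51, 59, 67 → 75 → 83.
W goes S, M, L, XL, XS, S → M → L (repeats S → M → L → XL → XS).
Putting the parts together: (u=5/v=75/w=M) and then (u=2/v=83/w=L).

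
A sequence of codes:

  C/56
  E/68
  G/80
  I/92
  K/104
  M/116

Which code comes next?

O/128

Letter: C, E, G, I, K, M → O (letters move forward 2 places in the alphabet).
Second component: +12 each step, so 56, 68, 80, 92, 104, 116 → 128.
Putting it together: O/128.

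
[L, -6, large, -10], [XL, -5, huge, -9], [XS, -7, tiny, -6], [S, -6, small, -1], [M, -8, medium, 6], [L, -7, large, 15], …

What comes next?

First size: repeats L → XL → XS → S → M; L, XL, XS, S, M, L → XL.
For the second component, alternating steps +1, −2, +1, −2, …: -6, -5, -7, -6, -8, -7 → -9.
Second size: repeats large → huge → tiny → small → medium; large, huge, tiny, small, medium, large → huge.
Fourth component — differences are 1, 3, 5, … (increasing by 2 each time): -10, -9, -6, -1, 6, 15 → 26.
Putting it together: [XL, -9, huge, 26].

[XL, -9, huge, 26]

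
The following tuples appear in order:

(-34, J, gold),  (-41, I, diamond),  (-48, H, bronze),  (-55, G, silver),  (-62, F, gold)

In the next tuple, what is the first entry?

-69

First entry: -34, -41, -48, -55, -62 → -69 (−7 each step).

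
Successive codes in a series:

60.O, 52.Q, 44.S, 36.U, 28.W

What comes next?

First component — −8 each step: 60, 52, 44, 36, 28 → 20.
Letter: letters move forward 2 places in the alphabet; O, Q, S, U, W → Y.
Putting it together: 20.Y.

20.Y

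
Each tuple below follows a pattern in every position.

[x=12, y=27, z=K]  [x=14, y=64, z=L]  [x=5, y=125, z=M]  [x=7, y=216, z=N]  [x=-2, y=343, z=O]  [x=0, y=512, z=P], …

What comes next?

For the x, alternating steps +2, −9, +2, −9, …: 12, 14, 5, 7, -2, 0 → -9.
Y goes 27, 64, 125, 216, 343, 512 → 729 (perfect cubes: 3³, 4³, 5³, …).
Z: letters move forward 1 place in the alphabet; K, L, M, N, O, P → Q.
So the next tuple is [x=-9, y=729, z=Q].

[x=-9, y=729, z=Q]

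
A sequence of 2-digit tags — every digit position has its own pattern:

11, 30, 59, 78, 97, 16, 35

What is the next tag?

For the first digit, +2 each step, mod 10: 1, 3, 5, 7, 9, 1, 3 → 5.
Second digit: −1 each step, mod 10; 1, 0, 9, 8, 7, 6, 5 → 4.
So the next tag is 54.

54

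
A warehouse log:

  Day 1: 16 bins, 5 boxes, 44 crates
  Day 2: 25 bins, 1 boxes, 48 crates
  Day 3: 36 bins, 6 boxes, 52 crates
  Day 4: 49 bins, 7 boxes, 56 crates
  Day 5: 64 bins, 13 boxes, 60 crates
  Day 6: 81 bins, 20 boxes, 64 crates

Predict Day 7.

For the bins, perfect squares: 4², 5², 6², …: 16, 25, 36, 49, 64, 81 → 100.
Boxes — each term is the sum of the two before it: 5, 1, 6, 7, 13, 20 → 33.
For the crates, +4 each step: 44, 48, 52, 56, 60, 64 → 68.
Combining the parts gives 100 bins, 33 boxes, 68 crates.

100 bins, 33 boxes, 68 crates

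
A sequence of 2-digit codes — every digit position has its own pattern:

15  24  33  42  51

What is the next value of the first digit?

First digit: +1 each step, mod 10; 1, 2, 3, 4, 5 → 6.

6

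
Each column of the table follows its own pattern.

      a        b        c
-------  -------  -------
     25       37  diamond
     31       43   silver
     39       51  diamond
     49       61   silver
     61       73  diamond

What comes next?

75  87  silver

Column a: differences are 6, 8, 10, … (increasing by 2 each time), so 25, 31, 39, 49, 61 → 75.
Column b goes 37, 43, 51, 61, 73 → 87 (always 12 more than the column a).
Column c — alternates diamond ↔ silver: diamond, silver, diamond, silver, diamond → silver.
So the next line is 75  87  silver.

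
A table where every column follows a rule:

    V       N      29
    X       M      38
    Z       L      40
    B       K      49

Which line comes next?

D  J  51

First letter: letters move forward 2 places in the alphabet, wrapping Z→A; V, X, Z, B → D.
Second letter: letters move back 1 place in the alphabet; N, M, L, K → J.
For the third component, alternating steps +9, +2, +9, +2, …: 29, 38, 40, 49 → 51.
So the next line is D  J  51.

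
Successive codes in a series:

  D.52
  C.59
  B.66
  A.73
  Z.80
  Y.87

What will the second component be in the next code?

Letter: D, C, B, A, Z, Y → X (letters move back 1 place in the alphabet, wrapping A→Z).
Second component: 52, 59, 66, 73, 80, 87 → 94 (+7 each step).

94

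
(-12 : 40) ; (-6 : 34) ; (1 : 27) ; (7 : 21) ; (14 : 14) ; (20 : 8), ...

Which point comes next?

First slot: alternating steps +6, +7, +6, +7, …, so -12, -6, 1, 7, 14, 20 → 27.
For the second slot, together with the first slot always sums to 28: 40, 34, 27, 21, 14, 8 → 1.
Combining the parts gives (27 : 1).

(27 : 1)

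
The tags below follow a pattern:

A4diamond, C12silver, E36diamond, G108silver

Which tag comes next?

Letter goes A, C, E, G → I (letters move forward 2 places in the alphabet).
Second component goes 4, 12, 36, 108 → 324 (×3 each step).
Rank — alternates diamond ↔ silver: diamond, silver, diamond, silver → diamond.
So the next tag is I324diamond.

I324diamond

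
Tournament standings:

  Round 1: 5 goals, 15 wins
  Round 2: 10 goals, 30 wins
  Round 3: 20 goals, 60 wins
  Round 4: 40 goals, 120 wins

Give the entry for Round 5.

Goals goes 5, 10, 20, 40 → 80 (×2 each step).
Wins — always 3 × the goals: 15, 30, 60, 120 → 240.
Putting it together: 80 goals, 240 wins.

80 goals, 240 wins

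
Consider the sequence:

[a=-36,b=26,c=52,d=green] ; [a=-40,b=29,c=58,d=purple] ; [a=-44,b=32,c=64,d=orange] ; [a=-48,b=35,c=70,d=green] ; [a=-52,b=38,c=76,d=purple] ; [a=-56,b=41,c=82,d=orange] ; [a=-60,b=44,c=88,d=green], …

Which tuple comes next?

A: −4 each step; -36, -40, -44, -48, -52, -56, -60 → -64.
B: +3 each step, so 26, 29, 32, 35, 38, 41, 44 → 47.
C: 52, 58, 64, 70, 76, 82, 88 → 94 (always 2 × the b).
D: repeats green → purple → orange, so green, purple, orange, green, purple, orange, green → purple.
So the next tuple is [a=-64,b=47,c=94,d=purple].

[a=-64,b=47,c=94,d=purple]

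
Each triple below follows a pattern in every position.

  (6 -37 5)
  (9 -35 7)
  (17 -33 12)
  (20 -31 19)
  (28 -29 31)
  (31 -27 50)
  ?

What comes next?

(39 -25 81)

First coordinate — alternating steps +3, +8, +3, +8, …: 6, 9, 17, 20, 28, 31 → 39.
Second coordinate: -37, -35, -33, -31, -29, -27 → -25 (+2 each step).
Third coordinate: each term is the sum of the two before it, so 5, 7, 12, 19, 31, 50 → 81.
Putting it together: (39 -25 81).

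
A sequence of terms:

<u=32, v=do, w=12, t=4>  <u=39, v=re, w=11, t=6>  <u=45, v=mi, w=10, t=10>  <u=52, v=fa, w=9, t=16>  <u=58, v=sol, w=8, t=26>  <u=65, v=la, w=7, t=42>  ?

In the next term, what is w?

6

W: 12, 11, 10, 9, 8, 7 → 6 (−1 each step).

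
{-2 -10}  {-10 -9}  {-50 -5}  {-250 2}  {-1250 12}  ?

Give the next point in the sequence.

{-6250 25}

First value: ×5 each step; -2, -10, -50, -250, -1250 → -6250.
Second value: differences are 1, 4, 7, … (increasing by 3 each time); -10, -9, -5, 2, 12 → 25.
So the next point is {-6250 25}.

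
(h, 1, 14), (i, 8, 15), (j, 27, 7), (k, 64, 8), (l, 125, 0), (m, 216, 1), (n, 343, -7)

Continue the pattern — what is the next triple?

For the letter, letters move forward 1 place in the alphabet: h, i, j, k, l, m, n → o.
For the second slot, perfect cubes: 1³, 2³, 3³, …: 1, 8, 27, 64, 125, 216, 343 → 512.
Third slot: alternating steps +1, −8, +1, −8, …, so 14, 15, 7, 8, 0, 1, -7 → -6.
Combining the parts gives (o, 512, -6).

(o, 512, -6)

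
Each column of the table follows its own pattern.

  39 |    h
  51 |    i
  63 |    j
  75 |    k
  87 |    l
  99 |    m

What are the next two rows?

For the first component, +12 each step: 39, 51, 63, 75, 87, 99 → 111 → 123.
Letter goes h, i, j, k, l, m → n → o (letters move forward 1 place in the alphabet).
So the next two rows are 111  n and 123  o.

111  n; 123  o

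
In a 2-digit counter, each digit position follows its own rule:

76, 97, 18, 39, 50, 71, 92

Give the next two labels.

13, 34

First digit goes 7, 9, 1, 3, 5, 7, 9 → 1 → 3 (+2 each step, mod 10).
For the second digit, +1 each step, mod 10: 6, 7, 8, 9, 0, 1, 2 → 3 → 4.
So the next two labels are 13 and 34.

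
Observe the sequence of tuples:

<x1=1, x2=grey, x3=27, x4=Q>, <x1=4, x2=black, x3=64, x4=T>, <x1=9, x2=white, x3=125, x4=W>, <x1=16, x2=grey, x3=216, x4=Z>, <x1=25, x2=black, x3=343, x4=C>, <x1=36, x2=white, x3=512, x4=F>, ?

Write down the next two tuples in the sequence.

For the x1, perfect squares: 1², 2², 3², …: 1, 4, 9, 16, 25, 36 → 49 → 64.
X2: repeats grey → black → white; grey, black, white, grey, black, white → grey → black.
X3: perfect cubes: 3³, 4³, 5³, …; 27, 64, 125, 216, 343, 512 → 729 → 1000.
For the x4, letters move forward 3 places in the alphabet, wrapping Z→A: Q, T, W, Z, C, F → I → L.
So the next two tuples are <x1=49, x2=grey, x3=729, x4=I> and <x1=64, x2=black, x3=1000, x4=L>.

<x1=49, x2=grey, x3=729, x4=I>, <x1=64, x2=black, x3=1000, x4=L>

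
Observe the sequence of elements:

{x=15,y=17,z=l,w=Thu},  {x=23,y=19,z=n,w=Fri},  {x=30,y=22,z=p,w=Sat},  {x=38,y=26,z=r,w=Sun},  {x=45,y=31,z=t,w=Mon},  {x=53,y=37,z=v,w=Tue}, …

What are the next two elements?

X: 15, 23, 30, 38, 45, 53 → 60 → 68 (alternating steps +8, +7, +8, +7, …).
Y: differences are 2, 3, 4, … (increasing by 1 each time), so 17, 19, 22, 26, 31, 37 → 44 → 52.
Z — letters move forward 2 places in the alphabet: l, n, p, r, t, v → x → z.
W: runs through the weekdays Mon→Sun; Thu, Fri, Sat, Sun, Mon, Tue → Wed → Thu.
So the next two elements are {x=60,y=44,z=x,w=Wed} and {x=68,y=52,z=z,w=Thu}.

{x=60,y=44,z=x,w=Wed}, {x=68,y=52,z=z,w=Thu}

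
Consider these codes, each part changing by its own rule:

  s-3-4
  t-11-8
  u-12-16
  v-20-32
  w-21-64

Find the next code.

Letter: s, t, u, v, w → x (letters move forward 1 place in the alphabet).
Second component: 3, 11, 12, 20, 21 → 29 (alternating steps +8, +1, +8, +1, …).
Third component: ×2 each step; 4, 8, 16, 32, 64 → 128.
Combining the parts gives x-29-128.

x-29-128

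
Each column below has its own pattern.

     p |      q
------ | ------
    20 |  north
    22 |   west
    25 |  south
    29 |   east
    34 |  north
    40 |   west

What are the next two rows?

47  south; 55  east

Column p: differences are 2, 3, 4, … (increasing by 1 each time); 20, 22, 25, 29, 34, 40 → 47 → 55.
Column q — repeats north → west → south → east: north, west, south, east, north, west → south → east.
So the next two rows are 47  south and 55  east.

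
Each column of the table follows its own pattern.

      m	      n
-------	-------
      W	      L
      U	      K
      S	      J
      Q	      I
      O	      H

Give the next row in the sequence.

M  G

Column m — letters move back 2 places in the alphabet: W, U, S, Q, O → M.
Column n: letters move back 1 place in the alphabet; L, K, J, I, H → G.
Combining the parts gives M  G.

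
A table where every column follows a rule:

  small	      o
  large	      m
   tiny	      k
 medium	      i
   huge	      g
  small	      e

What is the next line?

Size: repeats small → large → tiny → medium → huge; small, large, tiny, medium, huge, small → large.
Letter — letters move back 2 places in the alphabet: o, m, k, i, g, e → c.
Combining the parts gives large  c.

large  c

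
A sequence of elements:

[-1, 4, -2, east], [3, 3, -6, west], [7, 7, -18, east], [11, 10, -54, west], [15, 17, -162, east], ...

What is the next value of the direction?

west

For the direction, alternates east ↔ west: east, west, east, west, east → west.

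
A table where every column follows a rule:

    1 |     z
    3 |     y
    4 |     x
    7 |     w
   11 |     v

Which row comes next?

For the first component, each term is the sum of the two before it: 1, 3, 4, 7, 11 → 18.
Letter — letters move back 1 place in the alphabet: z, y, x, w, v → u.
So the next row is 18  u.

18  u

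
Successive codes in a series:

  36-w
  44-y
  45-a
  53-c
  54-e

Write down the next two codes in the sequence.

62-g then 63-i

First component: alternating steps +8, +1, +8, +1, …; 36, 44, 45, 53, 54 → 62 → 63.
Letter: letters move forward 2 places in the alphabet, wrapping Z→A; w, y, a, c, e → g → i.
So the next two codes are 62-g and 63-i.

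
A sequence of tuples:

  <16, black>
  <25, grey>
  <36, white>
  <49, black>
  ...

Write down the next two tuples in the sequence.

First component: 16, 25, 36, 49 → 64 → 81 (perfect squares: 4², 5², 6², …).
Shade goes black, grey, white, black → grey → white (repeats black → grey → white).
So the next two tuples are <64, grey> and <81, white>.

<64, grey>, <81, white>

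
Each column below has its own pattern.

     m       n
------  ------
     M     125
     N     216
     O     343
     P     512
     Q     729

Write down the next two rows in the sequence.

R  1000; S  1331

Column m: letters move forward 1 place in the alphabet; M, N, O, P, Q → R → S.
Column n: perfect cubes: 5³, 6³, 7³, …; 125, 216, 343, 512, 729 → 1000 → 1331.
So the next two rows are R  1000 and S  1331.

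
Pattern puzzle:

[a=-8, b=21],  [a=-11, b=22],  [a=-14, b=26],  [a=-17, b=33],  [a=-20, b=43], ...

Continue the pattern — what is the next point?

[a=-23, b=56]

A — −3 each step: -8, -11, -14, -17, -20 → -23.
B: differences are 1, 4, 7, … (increasing by 3 each time); 21, 22, 26, 33, 43 → 56.
Combining the parts gives [a=-23, b=56].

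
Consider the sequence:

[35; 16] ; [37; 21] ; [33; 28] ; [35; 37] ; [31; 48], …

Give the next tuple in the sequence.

First part: alternating steps +2, −4, +2, −4, …, so 35, 37, 33, 35, 31 → 33.
Second part — differences are 5, 7, 9, … (increasing by 2 each time): 16, 21, 28, 37, 48 → 61.
Putting it together: [33; 61].

[33; 61]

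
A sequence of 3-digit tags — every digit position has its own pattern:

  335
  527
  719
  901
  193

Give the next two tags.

385, 577

First digit goes 3, 5, 7, 9, 1 → 3 → 5 (+2 each step, mod 10).
Second digit: 3, 2, 1, 0, 9 → 8 → 7 (−1 each step, mod 10).
Third digit: +2 each step, mod 10, so 5, 7, 9, 1, 3 → 5 → 7.
So the next two tags are 385 and 577.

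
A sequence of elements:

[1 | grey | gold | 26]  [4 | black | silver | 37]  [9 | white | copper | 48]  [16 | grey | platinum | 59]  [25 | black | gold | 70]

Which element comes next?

[36 | white | silver | 81]

For the first value, perfect squares: 1², 2², 3², …: 1, 4, 9, 16, 25 → 36.
Shade: repeats grey → black → white; grey, black, white, grey, black → white.
Metal: repeats gold → silver → copper → platinum, so gold, silver, copper, platinum, gold → silver.
For the fourth value, +11 each step: 26, 37, 48, 59, 70 → 81.
Combining the parts gives [36 | white | silver | 81].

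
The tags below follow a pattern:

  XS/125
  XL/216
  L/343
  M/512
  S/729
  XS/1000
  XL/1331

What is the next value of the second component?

1728

Second component: perfect cubes: 5³, 6³, 7³, …, so 125, 216, 343, 512, 729, 1000, 1331 → 1728.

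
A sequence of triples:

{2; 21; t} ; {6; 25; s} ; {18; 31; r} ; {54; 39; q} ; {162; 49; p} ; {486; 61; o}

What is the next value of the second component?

Second component: 21, 25, 31, 39, 49, 61 → 75 (differences are 4, 6, 8, … (increasing by 2 each time)).

75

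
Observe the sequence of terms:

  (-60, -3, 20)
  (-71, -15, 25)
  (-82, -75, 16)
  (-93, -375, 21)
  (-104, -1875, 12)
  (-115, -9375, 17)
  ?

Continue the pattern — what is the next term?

First coordinate: -60, -71, -82, -93, -104, -115 → -126 (−11 each step).
Second coordinate: ×5 each step; -3, -15, -75, -375, -1875, -9375 → -46875.
For the third coordinate, alternating steps +5, −9, +5, −9, …: 20, 25, 16, 21, 12, 17 → 8.
Combining the parts gives (-126, -46875, 8).

(-126, -46875, 8)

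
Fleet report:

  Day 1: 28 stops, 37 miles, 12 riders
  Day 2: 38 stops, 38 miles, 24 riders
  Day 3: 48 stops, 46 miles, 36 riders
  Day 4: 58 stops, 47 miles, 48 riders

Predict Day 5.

68 stops, 55 miles, 60 riders

For the stops, +10 each step: 28, 38, 48, 58 → 68.
Miles — alternating steps +1, +8, +1, +8, …: 37, 38, 46, 47 → 55.
For the riders, +12 each step: 12, 24, 36, 48 → 60.
So the next row is 68 stops, 55 miles, 60 riders.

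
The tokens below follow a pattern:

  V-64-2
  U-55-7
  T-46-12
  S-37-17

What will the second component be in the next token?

Second component: 64, 55, 46, 37 → 28 (−9 each step).

28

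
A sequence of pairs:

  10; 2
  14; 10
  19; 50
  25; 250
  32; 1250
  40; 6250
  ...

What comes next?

49; 31250

For the first slot, differences are 4, 5, 6, … (increasing by 1 each time): 10, 14, 19, 25, 32, 40 → 49.
For the second slot, ×5 each step: 2, 10, 50, 250, 1250, 6250 → 31250.
So the next pair is 49; 31250.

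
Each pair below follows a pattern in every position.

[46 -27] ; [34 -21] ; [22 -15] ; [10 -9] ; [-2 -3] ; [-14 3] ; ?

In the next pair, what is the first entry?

-26

First entry: −12 each step, so 46, 34, 22, 10, -2, -14 → -26.
Second entry: +6 each step; -27, -21, -15, -9, -3, 3 → 9.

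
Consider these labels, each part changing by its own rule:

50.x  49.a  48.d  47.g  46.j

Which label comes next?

First component — −1 each step: 50, 49, 48, 47, 46 → 45.
Letter — letters move forward 3 places in the alphabet, wrapping Z→A: x, a, d, g, j → m.
Putting it together: 45.m.

45.m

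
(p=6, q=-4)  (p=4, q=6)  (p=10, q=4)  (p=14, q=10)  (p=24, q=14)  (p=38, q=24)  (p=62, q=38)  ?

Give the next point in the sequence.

(p=100, q=62)

P goes 6, 4, 10, 14, 24, 38, 62 → 100 (each term is the sum of the two before it).
Q: always the previous value of the p; -4, 6, 4, 10, 14, 24, 38 → 62.
So the next point is (p=100, q=62).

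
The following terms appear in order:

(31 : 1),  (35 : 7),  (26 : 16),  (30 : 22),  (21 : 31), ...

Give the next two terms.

(25 : 37), (16 : 46)

First component — alternating steps +4, −9, +4, −9, …: 31, 35, 26, 30, 21 → 25 → 16.
Second component: alternating steps +6, +9, +6, +9, …; 1, 7, 16, 22, 31 → 37 → 46.
So the next two terms are (25 : 37) and (16 : 46).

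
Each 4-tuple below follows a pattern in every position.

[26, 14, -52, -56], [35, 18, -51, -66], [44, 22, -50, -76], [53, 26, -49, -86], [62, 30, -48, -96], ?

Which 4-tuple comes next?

First value goes 26, 35, 44, 53, 62 → 71 (+9 each step).
Second value: +4 each step, so 14, 18, 22, 26, 30 → 34.
Third value: +1 each step, so -52, -51, -50, -49, -48 → -47.
Fourth value — −10 each step: -56, -66, -76, -86, -96 → -106.
So the next 4-tuple is [71, 34, -47, -106].

[71, 34, -47, -106]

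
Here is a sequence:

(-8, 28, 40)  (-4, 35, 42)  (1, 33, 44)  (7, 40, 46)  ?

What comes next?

(14, 38, 48)

First part goes -8, -4, 1, 7 → 14 (differences are 4, 5, 6, … (increasing by 1 each time)).
Second part: alternating steps +7, −2, +7, −2, …, so 28, 35, 33, 40 → 38.
For the third part, +2 each step: 40, 42, 44, 46 → 48.
Putting it together: (14, 38, 48).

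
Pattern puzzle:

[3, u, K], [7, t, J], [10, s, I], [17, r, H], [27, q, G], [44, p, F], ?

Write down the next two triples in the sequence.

First coordinate: 3, 7, 10, 17, 27, 44 → 71 → 115 (each term is the sum of the two before it).
First letter — letters move back 1 place in the alphabet: u, t, s, r, q, p → o → n.
Second letter: letters move back 1 place in the alphabet, so K, J, I, H, G, F → E → D.
Putting the parts together: [71, o, E] and then [115, n, D].

[71, o, E], [115, n, D]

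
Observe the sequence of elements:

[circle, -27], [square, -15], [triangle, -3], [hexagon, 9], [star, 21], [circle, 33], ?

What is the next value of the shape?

square

For the shape, repeats circle → square → triangle → hexagon → star: circle, square, triangle, hexagon, star, circle → square.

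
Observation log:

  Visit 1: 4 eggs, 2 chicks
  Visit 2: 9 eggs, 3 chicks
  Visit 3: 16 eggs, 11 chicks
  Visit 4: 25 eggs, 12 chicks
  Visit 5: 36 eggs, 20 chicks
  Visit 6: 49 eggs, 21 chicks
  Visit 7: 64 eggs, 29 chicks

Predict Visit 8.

81 eggs, 30 chicks

For the eggs, perfect squares: 2², 3², 4², …: 4, 9, 16, 25, 36, 49, 64 → 81.
Chicks: alternating steps +1, +8, +1, +8, …; 2, 3, 11, 12, 20, 21, 29 → 30.
Putting it together: 81 eggs, 30 chicks.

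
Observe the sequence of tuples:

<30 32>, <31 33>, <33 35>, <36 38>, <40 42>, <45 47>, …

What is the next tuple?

<51 53>

First slot: 30, 31, 33, 36, 40, 45 → 51 (differences are 1, 2, 3, … (increasing by 1 each time)).
Second slot: always 2 more than the first slot, so 32, 33, 35, 38, 42, 47 → 53.
Combining the parts gives <51 53>.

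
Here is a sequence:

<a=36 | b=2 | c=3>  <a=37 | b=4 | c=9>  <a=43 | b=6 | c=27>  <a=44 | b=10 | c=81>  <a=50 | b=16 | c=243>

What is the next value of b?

B: 2, 4, 6, 10, 16 → 26 (each term is the sum of the two before it).

26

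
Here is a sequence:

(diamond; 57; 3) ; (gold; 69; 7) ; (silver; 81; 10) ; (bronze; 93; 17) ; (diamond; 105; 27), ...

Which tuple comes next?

For the rank, repeats diamond → gold → silver → bronze: diamond, gold, silver, bronze, diamond → gold.
Second value goes 57, 69, 81, 93, 105 → 117 (+12 each step).
Third value: each term is the sum of the two before it, so 3, 7, 10, 17, 27 → 44.
Putting it together: (gold; 117; 44).

(gold; 117; 44)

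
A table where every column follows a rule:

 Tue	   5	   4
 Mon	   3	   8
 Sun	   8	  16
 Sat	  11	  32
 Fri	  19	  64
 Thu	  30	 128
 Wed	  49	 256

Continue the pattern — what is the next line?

Day goes Tue, Mon, Sun, Sat, Fri, Thu, Wed → Tue (runs backward through the weekdays Mon→Sun).
Second component — each term is the sum of the two before it: 5, 3, 8, 11, 19, 30, 49 → 79.
Third component goes 4, 8, 16, 32, 64, 128, 256 → 512 (×2 each step).
So the next line is Tue  79  512.

Tue  79  512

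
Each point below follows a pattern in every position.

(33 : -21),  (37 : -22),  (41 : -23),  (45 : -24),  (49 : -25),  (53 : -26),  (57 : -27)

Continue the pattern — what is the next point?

First value: +4 each step, so 33, 37, 41, 45, 49, 53, 57 → 61.
Second value: −1 each step, so -21, -22, -23, -24, -25, -26, -27 → -28.
Combining the parts gives (61 : -28).

(61 : -28)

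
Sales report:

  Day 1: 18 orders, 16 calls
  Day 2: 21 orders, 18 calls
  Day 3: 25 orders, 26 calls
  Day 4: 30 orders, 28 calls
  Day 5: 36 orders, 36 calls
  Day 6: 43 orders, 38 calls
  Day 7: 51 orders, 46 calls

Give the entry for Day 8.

Orders: 18, 21, 25, 30, 36, 43, 51 → 60 (differences are 3, 4, 5, … (increasing by 1 each time)).
Calls: alternating steps +2, +8, +2, +8, …; 16, 18, 26, 28, 36, 38, 46 → 48.
So the next line is 60 orders, 48 calls.

60 orders, 48 calls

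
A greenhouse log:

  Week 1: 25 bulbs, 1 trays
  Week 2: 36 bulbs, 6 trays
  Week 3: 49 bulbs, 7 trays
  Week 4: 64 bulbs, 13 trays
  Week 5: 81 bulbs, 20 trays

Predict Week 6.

100 bulbs, 33 trays

Bulbs: perfect squares: 5², 6², 7², …, so 25, 36, 49, 64, 81 → 100.
Trays goes 1, 6, 7, 13, 20 → 33 (each term is the sum of the two before it).
So the next line is 100 bulbs, 33 trays.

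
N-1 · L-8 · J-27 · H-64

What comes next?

Letter: letters move back 2 places in the alphabet, so N, L, J, H → F.
Second component: 1, 8, 27, 64 → 125 (perfect cubes: 1³, 2³, 3³, …).
So the next token is F-125.

F-125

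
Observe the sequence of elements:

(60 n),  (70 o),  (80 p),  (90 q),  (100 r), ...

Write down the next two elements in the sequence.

First component goes 60, 70, 80, 90, 100 → 110 → 120 (+10 each step).
Letter: letters move forward 1 place in the alphabet; n, o, p, q, r → s → t.
Putting the parts together: (110 s) and then (120 t).

(110 s), (120 t)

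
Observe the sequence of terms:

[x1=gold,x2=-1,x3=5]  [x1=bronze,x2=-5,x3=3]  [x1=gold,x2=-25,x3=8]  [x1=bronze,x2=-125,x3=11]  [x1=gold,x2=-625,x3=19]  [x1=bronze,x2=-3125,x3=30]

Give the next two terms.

[x1=gold,x2=-15625,x3=49], [x1=bronze,x2=-78125,x3=79]

X1 goes gold, bronze, gold, bronze, gold, bronze → gold → bronze (alternates gold ↔ bronze).
X2: ×5 each step; -1, -5, -25, -125, -625, -3125 → -15625 → -78125.
For the x3, each term is the sum of the two before it: 5, 3, 8, 11, 19, 30 → 49 → 79.
Putting the parts together: [x1=gold,x2=-15625,x3=49] and then [x1=bronze,x2=-78125,x3=79].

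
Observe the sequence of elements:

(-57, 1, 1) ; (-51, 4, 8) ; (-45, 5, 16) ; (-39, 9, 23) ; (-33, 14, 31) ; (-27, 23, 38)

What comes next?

(-21, 37, 46)

First slot: -57, -51, -45, -39, -33, -27 → -21 (+6 each step).
Second slot goes 1, 4, 5, 9, 14, 23 → 37 (each term is the sum of the two before it).
Third slot: alternating steps +7, +8, +7, +8, …, so 1, 8, 16, 23, 31, 38 → 46.
So the next element is (-21, 37, 46).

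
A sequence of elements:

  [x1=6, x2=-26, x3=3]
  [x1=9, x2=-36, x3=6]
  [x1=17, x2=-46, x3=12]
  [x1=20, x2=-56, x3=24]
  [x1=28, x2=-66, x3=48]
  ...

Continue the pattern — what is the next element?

[x1=31, x2=-76, x3=96]

X1: alternating steps +3, +8, +3, +8, …, so 6, 9, 17, 20, 28 → 31.
X2 — −10 each step: -26, -36, -46, -56, -66 → -76.
X3: 3, 6, 12, 24, 48 → 96 (×2 each step).
Combining the parts gives [x1=31, x2=-76, x3=96].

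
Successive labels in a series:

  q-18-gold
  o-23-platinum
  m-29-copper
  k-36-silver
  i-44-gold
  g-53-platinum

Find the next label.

Letter: letters move back 2 places in the alphabet; q, o, m, k, i, g → e.
For the second component, differences are 5, 6, 7, … (increasing by 1 each time): 18, 23, 29, 36, 44, 53 → 63.
Metal goes gold, platinum, copper, silver, gold, platinum → copper (repeats gold → platinum → copper → silver).
Combining the parts gives e-63-copper.

e-63-copper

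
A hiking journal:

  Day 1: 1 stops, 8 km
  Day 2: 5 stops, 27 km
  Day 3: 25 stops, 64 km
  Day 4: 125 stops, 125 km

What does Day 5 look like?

Stops — ×5 each step: 1, 5, 25, 125 → 625.
For the km, perfect cubes: 2³, 3³, 4³, …: 8, 27, 64, 125 → 216.
Putting it together: 625 stops, 216 km.

625 stops, 216 km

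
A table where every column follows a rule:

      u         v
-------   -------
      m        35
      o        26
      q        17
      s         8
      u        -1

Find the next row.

Column u: m, o, q, s, u → w (letters move forward 2 places in the alphabet).
Column v: −9 each step; 35, 26, 17, 8, -1 → -10.
Putting it together: w  -10.

w  -10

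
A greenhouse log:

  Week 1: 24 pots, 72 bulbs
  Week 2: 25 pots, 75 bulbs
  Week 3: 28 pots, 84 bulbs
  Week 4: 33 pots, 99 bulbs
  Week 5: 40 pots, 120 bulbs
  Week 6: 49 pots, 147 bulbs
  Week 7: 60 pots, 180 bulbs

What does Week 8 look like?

Pots: differences are 1, 3, 5, … (increasing by 2 each time); 24, 25, 28, 33, 40, 49, 60 → 73.
Bulbs: always 3 × the pots, so 72, 75, 84, 99, 120, 147, 180 → 219.
Combining the parts gives 73 pots, 219 bulbs.

73 pots, 219 bulbs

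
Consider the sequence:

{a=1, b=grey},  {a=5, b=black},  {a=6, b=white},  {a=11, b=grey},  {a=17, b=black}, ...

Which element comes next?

{a=28, b=white}

A — each term is the sum of the two before it: 1, 5, 6, 11, 17 → 28.
B goes grey, black, white, grey, black → white (repeats grey → black → white).
Putting it together: {a=28, b=white}.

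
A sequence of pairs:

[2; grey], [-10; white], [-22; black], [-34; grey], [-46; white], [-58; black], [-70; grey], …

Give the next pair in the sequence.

[-82; white]

First component: −12 each step, so 2, -10, -22, -34, -46, -58, -70 → -82.
Shade: repeats grey → white → black; grey, white, black, grey, white, black, grey → white.
So the next pair is [-82; white].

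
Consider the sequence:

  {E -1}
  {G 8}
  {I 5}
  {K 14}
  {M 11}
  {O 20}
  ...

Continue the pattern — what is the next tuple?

{Q 17}

Letter — letters move forward 2 places in the alphabet: E, G, I, K, M, O → Q.
Second slot: alternating steps +9, −3, +9, −3, …, so -1, 8, 5, 14, 11, 20 → 17.
So the next tuple is {Q 17}.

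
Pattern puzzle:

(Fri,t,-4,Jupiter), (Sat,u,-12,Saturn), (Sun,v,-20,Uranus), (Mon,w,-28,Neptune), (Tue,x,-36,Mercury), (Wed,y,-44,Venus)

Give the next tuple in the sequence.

(Thu,z,-52,Earth)

Day — runs through the weekdays Mon→Sun: Fri, Sat, Sun, Mon, Tue, Wed → Thu.
Letter goes t, u, v, w, x, y → z (letters move forward 1 place in the alphabet).
Third value — −8 each step: -4, -12, -20, -28, -36, -44 → -52.
Planet: runs through the planets Mercury→Neptune; Jupiter, Saturn, Uranus, Neptune, Mercury, Venus → Earth.
Combining the parts gives (Thu,z,-52,Earth).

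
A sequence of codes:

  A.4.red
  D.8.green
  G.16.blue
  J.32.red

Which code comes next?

Letter — letters move forward 3 places in the alphabet: A, D, G, J → M.
Second component goes 4, 8, 16, 32 → 64 (×2 each step).
Colour goes red, green, blue, red → green (repeats red → green → blue).
Putting it together: M.64.green.

M.64.green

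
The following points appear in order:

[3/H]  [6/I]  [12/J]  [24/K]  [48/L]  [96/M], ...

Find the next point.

First part: ×2 each step, so 3, 6, 12, 24, 48, 96 → 192.
For the letter, letters move forward 1 place in the alphabet: H, I, J, K, L, M → N.
Combining the parts gives [192/N].

[192/N]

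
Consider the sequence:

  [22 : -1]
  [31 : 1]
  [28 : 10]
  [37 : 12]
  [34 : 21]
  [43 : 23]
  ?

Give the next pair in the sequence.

[40 : 32]

First value: alternating steps +9, −3, +9, −3, …; 22, 31, 28, 37, 34, 43 → 40.
Second value — alternating steps +2, +9, +2, +9, …: -1, 1, 10, 12, 21, 23 → 32.
So the next pair is [40 : 32].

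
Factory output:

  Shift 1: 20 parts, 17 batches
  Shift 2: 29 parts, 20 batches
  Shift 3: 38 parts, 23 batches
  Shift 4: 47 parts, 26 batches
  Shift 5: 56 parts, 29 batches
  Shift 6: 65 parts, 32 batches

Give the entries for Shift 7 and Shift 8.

Parts: 20, 29, 38, 47, 56, 65 → 74 → 83 (+9 each step).
Batches: +3 each step, so 17, 20, 23, 26, 29, 32 → 35 → 38.
Putting the parts together: 74 parts, 35 batches and then 83 parts, 38 batches.

74 parts, 35 batches; 83 parts, 38 batches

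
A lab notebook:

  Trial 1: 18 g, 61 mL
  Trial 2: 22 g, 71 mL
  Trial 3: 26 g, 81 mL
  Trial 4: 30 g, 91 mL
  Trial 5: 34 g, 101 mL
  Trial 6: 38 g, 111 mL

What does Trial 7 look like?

42 g, 121 mL

G: +4 each step, so 18, 22, 26, 30, 34, 38 → 42.
ML — +10 each step: 61, 71, 81, 91, 101, 111 → 121.
So the next line is 42 g, 121 mL.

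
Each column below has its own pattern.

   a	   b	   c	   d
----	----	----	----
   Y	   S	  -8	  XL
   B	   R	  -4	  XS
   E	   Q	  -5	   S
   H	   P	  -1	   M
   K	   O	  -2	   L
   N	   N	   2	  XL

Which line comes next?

Q  M  1  XS

Column a — letters move forward 3 places in the alphabet, wrapping Z→A: Y, B, E, H, K, N → Q.
Column b: letters move back 1 place in the alphabet; S, R, Q, P, O, N → M.
Column c goes -8, -4, -5, -1, -2, 2 → 1 (alternating steps +4, −1, +4, −1, …).
Column d: XL, XS, S, M, L, XL → XS (repeats XL → XS → S → M → L).
So the next line is Q  M  1  XS.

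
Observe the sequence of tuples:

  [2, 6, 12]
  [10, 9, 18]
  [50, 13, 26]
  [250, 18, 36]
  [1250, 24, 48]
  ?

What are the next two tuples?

[6250, 31, 62], [31250, 39, 78]

First entry — ×5 each step: 2, 10, 50, 250, 1250 → 6250 → 31250.
Second entry: differences are 3, 4, 5, … (increasing by 1 each time), so 6, 9, 13, 18, 24 → 31 → 39.
Third entry: 12, 18, 26, 36, 48 → 62 → 78 (always 2 × the second entry).
Putting the parts together: [6250, 31, 62] and then [31250, 39, 78].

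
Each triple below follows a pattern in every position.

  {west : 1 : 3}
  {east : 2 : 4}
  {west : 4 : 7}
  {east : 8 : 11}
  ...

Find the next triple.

Direction: west, east, west, east → west (alternates west ↔ east).
Second slot: ×2 each step, so 1, 2, 4, 8 → 16.
Third slot goes 3, 4, 7, 11 → 18 (each term is the sum of the two before it).
So the next triple is {west : 16 : 18}.

{west : 16 : 18}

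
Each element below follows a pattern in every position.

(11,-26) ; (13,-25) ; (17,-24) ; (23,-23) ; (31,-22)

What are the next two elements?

(41,-21), (53,-20)

First slot goes 11, 13, 17, 23, 31 → 41 → 53 (differences are 2, 4, 6, … (increasing by 2 each time)).
Second slot: +1 each step; -26, -25, -24, -23, -22 → -21 → -20.
So the next two elements are (41,-21) and (53,-20).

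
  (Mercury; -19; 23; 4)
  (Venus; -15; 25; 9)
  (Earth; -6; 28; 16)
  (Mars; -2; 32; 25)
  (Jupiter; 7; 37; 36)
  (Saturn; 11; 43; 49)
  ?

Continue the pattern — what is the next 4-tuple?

For the planet, runs through the planets Mercury→Neptune: Mercury, Venus, Earth, Mars, Jupiter, Saturn → Uranus.
Second entry: alternating steps +4, +9, +4, +9, …; -19, -15, -6, -2, 7, 11 → 20.
Third entry goes 23, 25, 28, 32, 37, 43 → 50 (differences are 2, 3, 4, … (increasing by 1 each time)).
Fourth entry: 4, 9, 16, 25, 36, 49 → 64 (perfect squares: 2², 3², 4², …).
Putting it together: (Uranus; 20; 50; 64).

(Uranus; 20; 50; 64)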